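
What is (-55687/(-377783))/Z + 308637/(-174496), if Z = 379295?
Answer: -6317851042646099/3571963108010080 ≈ -1.7687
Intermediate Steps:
(-55687/(-377783))/Z + 308637/(-174496) = -55687/(-377783)/379295 + 308637/(-174496) = -55687*(-1/377783)*(1/379295) + 308637*(-1/174496) = (55687/377783)*(1/379295) - 44091/24928 = 55687/143291202985 - 44091/24928 = -6317851042646099/3571963108010080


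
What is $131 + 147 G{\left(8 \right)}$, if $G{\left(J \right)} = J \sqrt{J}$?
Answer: $131 + 2352 \sqrt{2} \approx 3457.2$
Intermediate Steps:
$G{\left(J \right)} = J^{\frac{3}{2}}$
$131 + 147 G{\left(8 \right)} = 131 + 147 \cdot 8^{\frac{3}{2}} = 131 + 147 \cdot 16 \sqrt{2} = 131 + 2352 \sqrt{2}$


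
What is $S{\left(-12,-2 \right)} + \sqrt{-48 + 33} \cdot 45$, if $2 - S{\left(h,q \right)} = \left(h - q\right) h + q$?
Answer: $-116 + 45 i \sqrt{15} \approx -116.0 + 174.28 i$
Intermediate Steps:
$S{\left(h,q \right)} = 2 - q - h \left(h - q\right)$ ($S{\left(h,q \right)} = 2 - \left(\left(h - q\right) h + q\right) = 2 - \left(h \left(h - q\right) + q\right) = 2 - \left(q + h \left(h - q\right)\right) = 2 - q - h \left(h - q\right)$)
$S{\left(-12,-2 \right)} + \sqrt{-48 + 33} \cdot 45 = \left(2 - -2 - \left(-12\right)^{2} - -24\right) + \sqrt{-48 + 33} \cdot 45 = \left(2 + 2 - 144 + 24\right) + \sqrt{-15} \cdot 45 = \left(2 + 2 - 144 + 24\right) + i \sqrt{15} \cdot 45 = -116 + 45 i \sqrt{15}$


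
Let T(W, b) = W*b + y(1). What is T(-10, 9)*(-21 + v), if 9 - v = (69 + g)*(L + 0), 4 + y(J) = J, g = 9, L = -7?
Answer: -49662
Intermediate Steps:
y(J) = -4 + J
v = 555 (v = 9 - (69 + 9)*(-7 + 0) = 9 - 78*(-7) = 9 - 1*(-546) = 9 + 546 = 555)
T(W, b) = -3 + W*b (T(W, b) = W*b + (-4 + 1) = W*b - 3 = -3 + W*b)
T(-10, 9)*(-21 + v) = (-3 - 10*9)*(-21 + 555) = (-3 - 90)*534 = -93*534 = -49662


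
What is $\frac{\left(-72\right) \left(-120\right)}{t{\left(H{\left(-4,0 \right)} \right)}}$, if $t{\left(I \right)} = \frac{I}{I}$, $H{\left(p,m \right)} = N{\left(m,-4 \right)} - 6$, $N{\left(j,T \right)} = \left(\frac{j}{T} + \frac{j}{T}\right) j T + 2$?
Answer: $8640$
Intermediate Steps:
$N{\left(j,T \right)} = 2 + 2 j^{2}$ ($N{\left(j,T \right)} = \frac{2 j}{T} j T + 2 = \frac{2 j^{2}}{T} T + 2 = 2 j^{2} + 2 = 2 + 2 j^{2}$)
$H{\left(p,m \right)} = -4 + 2 m^{2}$ ($H{\left(p,m \right)} = \left(2 + 2 m^{2}\right) - 6 = -4 + 2 m^{2}$)
$t{\left(I \right)} = 1$
$\frac{\left(-72\right) \left(-120\right)}{t{\left(H{\left(-4,0 \right)} \right)}} = \frac{\left(-72\right) \left(-120\right)}{1} = 8640 \cdot 1 = 8640$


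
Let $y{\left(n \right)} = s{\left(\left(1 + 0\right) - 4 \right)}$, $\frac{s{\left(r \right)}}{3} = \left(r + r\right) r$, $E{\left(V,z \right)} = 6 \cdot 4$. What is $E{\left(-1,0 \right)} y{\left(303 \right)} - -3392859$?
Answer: $3394155$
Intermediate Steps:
$E{\left(V,z \right)} = 24$
$s{\left(r \right)} = 6 r^{2}$ ($s{\left(r \right)} = 3 \left(r + r\right) r = 3 \cdot 2 r r = 3 \cdot 2 r^{2} = 6 r^{2}$)
$y{\left(n \right)} = 54$ ($y{\left(n \right)} = 6 \left(\left(1 + 0\right) - 4\right)^{2} = 6 \left(1 - 4\right)^{2} = 6 \left(-3\right)^{2} = 6 \cdot 9 = 54$)
$E{\left(-1,0 \right)} y{\left(303 \right)} - -3392859 = 24 \cdot 54 - -3392859 = 1296 + 3392859 = 3394155$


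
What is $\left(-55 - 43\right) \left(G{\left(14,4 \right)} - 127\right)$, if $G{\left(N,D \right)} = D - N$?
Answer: $13426$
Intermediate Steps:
$\left(-55 - 43\right) \left(G{\left(14,4 \right)} - 127\right) = \left(-55 - 43\right) \left(\left(4 - 14\right) - 127\right) = - 98 \left(-10 - 127\right) = \left(-98\right) \left(-137\right) = 13426$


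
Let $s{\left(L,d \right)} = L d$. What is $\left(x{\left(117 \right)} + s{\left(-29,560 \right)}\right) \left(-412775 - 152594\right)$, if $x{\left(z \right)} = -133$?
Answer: $9256786637$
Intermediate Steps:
$\left(x{\left(117 \right)} + s{\left(-29,560 \right)}\right) \left(-412775 - 152594\right) = \left(-133 - 16240\right) \left(-412775 - 152594\right) = \left(-133 - 16240\right) \left(-565369\right) = \left(-16373\right) \left(-565369\right) = 9256786637$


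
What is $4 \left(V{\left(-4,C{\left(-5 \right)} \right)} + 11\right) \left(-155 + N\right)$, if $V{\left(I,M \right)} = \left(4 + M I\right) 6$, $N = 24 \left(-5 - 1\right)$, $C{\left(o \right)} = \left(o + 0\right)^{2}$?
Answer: $675740$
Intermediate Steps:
$C{\left(o \right)} = o^{2}$
$N = -144$ ($N = 24 \left(-5 - 1\right) = 24 \left(-6\right) = -144$)
$V{\left(I,M \right)} = 24 + 6 I M$ ($V{\left(I,M \right)} = \left(4 + I M\right) 6 = 24 + 6 I M$)
$4 \left(V{\left(-4,C{\left(-5 \right)} \right)} + 11\right) \left(-155 + N\right) = 4 \left(\left(24 + 6 \left(-4\right) \left(-5\right)^{2}\right) + 11\right) \left(-155 - 144\right) = 4 \left(\left(24 + 6 \left(-4\right) 25\right) + 11\right) \left(-299\right) = 4 \left(\left(24 - 600\right) + 11\right) \left(-299\right) = 4 \left(-576 + 11\right) \left(-299\right) = 4 \left(-565\right) \left(-299\right) = \left(-2260\right) \left(-299\right) = 675740$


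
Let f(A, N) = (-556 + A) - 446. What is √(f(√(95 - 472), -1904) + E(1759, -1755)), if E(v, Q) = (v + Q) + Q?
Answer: √(-2753 + I*√377) ≈ 0.185 + 52.469*I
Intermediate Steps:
E(v, Q) = v + 2*Q (E(v, Q) = (Q + v) + Q = v + 2*Q)
f(A, N) = -1002 + A
√(f(√(95 - 472), -1904) + E(1759, -1755)) = √((-1002 + √(95 - 472)) + (1759 + 2*(-1755))) = √((-1002 + √(-377)) + (1759 - 3510)) = √((-1002 + I*√377) - 1751) = √(-2753 + I*√377)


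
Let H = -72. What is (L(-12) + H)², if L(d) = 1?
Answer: 5041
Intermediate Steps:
(L(-12) + H)² = (1 - 72)² = (-71)² = 5041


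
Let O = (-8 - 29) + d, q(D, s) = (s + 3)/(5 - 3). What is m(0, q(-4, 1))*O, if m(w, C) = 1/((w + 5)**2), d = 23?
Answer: -14/25 ≈ -0.56000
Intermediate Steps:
q(D, s) = 3/2 + s/2 (q(D, s) = (3 + s)/2 = (3 + s)*(1/2) = 3/2 + s/2)
m(w, C) = (5 + w)**(-2) (m(w, C) = 1/((5 + w)**2) = (5 + w)**(-2))
O = -14 (O = (-8 - 29) + 23 = -37 + 23 = -14)
m(0, q(-4, 1))*O = -14/(5 + 0)**2 = -14/5**2 = (1/25)*(-14) = -14/25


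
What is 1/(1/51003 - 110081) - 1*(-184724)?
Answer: 1037125738416205/5614461242 ≈ 1.8472e+5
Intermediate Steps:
1/(1/51003 - 110081) - 1*(-184724) = 1/(1/51003 - 110081) + 184724 = 1/(-5614461242/51003) + 184724 = -51003/5614461242 + 184724 = 1037125738416205/5614461242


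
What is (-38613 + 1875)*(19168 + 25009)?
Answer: -1622974626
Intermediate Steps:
(-38613 + 1875)*(19168 + 25009) = -36738*44177 = -1622974626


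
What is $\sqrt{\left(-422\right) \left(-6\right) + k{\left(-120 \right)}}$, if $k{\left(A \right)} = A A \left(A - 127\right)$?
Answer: $2 i \sqrt{888567} \approx 1885.3 i$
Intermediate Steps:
$k{\left(A \right)} = A^{2} \left(-127 + A\right)$
$\sqrt{\left(-422\right) \left(-6\right) + k{\left(-120 \right)}} = \sqrt{\left(-422\right) \left(-6\right) + \left(-120\right)^{2} \left(-127 - 120\right)} = \sqrt{2532 + 14400 \left(-247\right)} = \sqrt{2532 - 3556800} = \sqrt{-3554268} = 2 i \sqrt{888567}$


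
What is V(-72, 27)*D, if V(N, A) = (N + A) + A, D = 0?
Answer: 0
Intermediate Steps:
V(N, A) = N + 2*A (V(N, A) = (A + N) + A = N + 2*A)
V(-72, 27)*D = (-72 + 2*27)*0 = (-72 + 54)*0 = -18*0 = 0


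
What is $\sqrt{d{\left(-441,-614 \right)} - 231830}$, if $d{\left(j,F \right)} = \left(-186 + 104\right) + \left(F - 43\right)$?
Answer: $3 i \sqrt{25841} \approx 482.25 i$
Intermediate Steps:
$d{\left(j,F \right)} = -125 + F$ ($d{\left(j,F \right)} = -82 + \left(-43 + F\right) = -125 + F$)
$\sqrt{d{\left(-441,-614 \right)} - 231830} = \sqrt{\left(-125 - 614\right) - 231830} = \sqrt{-739 - 231830} = \sqrt{-232569} = 3 i \sqrt{25841}$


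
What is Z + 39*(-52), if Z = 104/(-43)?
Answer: -87308/43 ≈ -2030.4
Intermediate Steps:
Z = -104/43 (Z = 104*(-1/43) = -104/43 ≈ -2.4186)
Z + 39*(-52) = -104/43 + 39*(-52) = -104/43 - 2028 = -87308/43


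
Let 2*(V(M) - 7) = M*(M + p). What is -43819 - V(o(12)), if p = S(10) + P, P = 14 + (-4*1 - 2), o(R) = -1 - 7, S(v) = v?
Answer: -43786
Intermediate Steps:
o(R) = -8
P = 8 (P = 14 + (-4 - 2) = 14 - 6 = 8)
p = 18 (p = 10 + 8 = 18)
V(M) = 7 + M*(18 + M)/2 (V(M) = 7 + (M*(M + 18))/2 = 7 + (M*(18 + M))/2 = 7 + M*(18 + M)/2)
-43819 - V(o(12)) = -43819 - (7 + (½)*(-8)² + 9*(-8)) = -43819 - (7 + (½)*64 - 72) = -43819 - (7 + 32 - 72) = -43819 - 1*(-33) = -43819 + 33 = -43786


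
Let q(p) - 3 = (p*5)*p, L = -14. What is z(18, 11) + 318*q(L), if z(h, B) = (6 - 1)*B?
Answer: 312649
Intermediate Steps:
z(h, B) = 5*B
q(p) = 3 + 5*p² (q(p) = 3 + (p*5)*p = 3 + (5*p)*p = 3 + 5*p²)
z(18, 11) + 318*q(L) = 5*11 + 318*(3 + 5*(-14)²) = 55 + 318*(3 + 5*196) = 55 + 318*(3 + 980) = 55 + 318*983 = 55 + 312594 = 312649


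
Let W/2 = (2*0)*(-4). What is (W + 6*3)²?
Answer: 324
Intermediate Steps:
W = 0 (W = 2*((2*0)*(-4)) = 2*(0*(-4)) = 2*0 = 0)
(W + 6*3)² = (0 + 6*3)² = (0 + 18)² = 18² = 324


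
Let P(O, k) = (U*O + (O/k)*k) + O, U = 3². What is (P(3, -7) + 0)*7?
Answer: 231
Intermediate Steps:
U = 9
P(O, k) = 11*O (P(O, k) = (9*O + (O/k)*k) + O = (9*O + O) + O = 10*O + O = 11*O)
(P(3, -7) + 0)*7 = (11*3 + 0)*7 = (33 + 0)*7 = 33*7 = 231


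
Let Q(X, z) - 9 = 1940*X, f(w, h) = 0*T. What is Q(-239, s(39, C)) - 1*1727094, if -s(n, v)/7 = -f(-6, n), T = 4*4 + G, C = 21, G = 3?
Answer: -2190745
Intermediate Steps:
T = 19 (T = 4*4 + 3 = 16 + 3 = 19)
f(w, h) = 0 (f(w, h) = 0*19 = 0)
s(n, v) = 0 (s(n, v) = -(-7)*0 = -7*0 = 0)
Q(X, z) = 9 + 1940*X
Q(-239, s(39, C)) - 1*1727094 = (9 + 1940*(-239)) - 1*1727094 = (9 - 463660) - 1727094 = -463651 - 1727094 = -2190745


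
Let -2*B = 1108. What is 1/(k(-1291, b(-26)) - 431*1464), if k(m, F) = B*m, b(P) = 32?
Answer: 1/84230 ≈ 1.1872e-5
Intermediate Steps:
B = -554 (B = -½*1108 = -554)
k(m, F) = -554*m
1/(k(-1291, b(-26)) - 431*1464) = 1/(-554*(-1291) - 431*1464) = 1/(715214 - 630984) = 1/84230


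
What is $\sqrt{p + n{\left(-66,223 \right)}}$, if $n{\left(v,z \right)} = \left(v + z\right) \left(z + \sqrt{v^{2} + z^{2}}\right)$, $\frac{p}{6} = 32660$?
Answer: $\sqrt{230971 + 157 \sqrt{54085}} \approx 517.19$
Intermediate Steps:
$p = 195960$ ($p = 6 \cdot 32660 = 195960$)
$\sqrt{p + n{\left(-66,223 \right)}} = \sqrt{195960 + \left(223^{2} - 14718 - 66 \sqrt{\left(-66\right)^{2} + 223^{2}} + 223 \sqrt{\left(-66\right)^{2} + 223^{2}}\right)} = \sqrt{195960 + \left(49729 - 14718 - 66 \sqrt{4356 + 49729} + 223 \sqrt{4356 + 49729}\right)} = \sqrt{195960 + \left(49729 - 14718 - 66 \sqrt{54085} + 223 \sqrt{54085}\right)} = \sqrt{195960 + \left(35011 + 157 \sqrt{54085}\right)} = \sqrt{230971 + 157 \sqrt{54085}}$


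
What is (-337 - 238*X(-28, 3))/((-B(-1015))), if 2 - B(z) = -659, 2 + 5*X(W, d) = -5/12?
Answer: 6659/19830 ≈ 0.33580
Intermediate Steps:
X(W, d) = -29/60 (X(W, d) = -⅖ + (-5/12)/5 = -⅖ + (-5*1/12)/5 = -⅖ + (⅕)*(-5/12) = -⅖ - 1/12 = -29/60)
B(z) = 661 (B(z) = 2 - 1*(-659) = 2 + 659 = 661)
(-337 - 238*X(-28, 3))/((-B(-1015))) = (-337 - 238*(-29/60))/((-1*661)) = (-337 + 3451/30)/(-661) = -6659/30*(-1/661) = 6659/19830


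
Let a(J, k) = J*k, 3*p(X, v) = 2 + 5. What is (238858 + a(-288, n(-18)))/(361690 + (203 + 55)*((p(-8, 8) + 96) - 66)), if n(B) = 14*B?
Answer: 155717/185016 ≈ 0.84164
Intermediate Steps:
p(X, v) = 7/3 (p(X, v) = (2 + 5)/3 = (⅓)*7 = 7/3)
(238858 + a(-288, n(-18)))/(361690 + (203 + 55)*((p(-8, 8) + 96) - 66)) = (238858 - 4032*(-18))/(361690 + (203 + 55)*((7/3 + 96) - 66)) = (238858 - 288*(-252))/(361690 + 258*(295/3 - 66)) = (238858 + 72576)/(361690 + 258*(97/3)) = 311434/(361690 + 8342) = 311434/370032 = 311434*(1/370032) = 155717/185016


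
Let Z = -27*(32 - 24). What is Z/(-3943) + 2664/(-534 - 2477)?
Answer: -9853776/11872373 ≈ -0.82998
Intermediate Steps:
Z = -216 (Z = -27*8 = -216)
Z/(-3943) + 2664/(-534 - 2477) = -216/(-3943) + 2664/(-534 - 2477) = -216*(-1/3943) + 2664/(-3011) = 216/3943 + 2664*(-1/3011) = 216/3943 - 2664/3011 = -9853776/11872373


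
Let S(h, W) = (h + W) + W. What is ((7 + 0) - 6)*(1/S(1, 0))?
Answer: 1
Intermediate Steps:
S(h, W) = h + 2*W (S(h, W) = (W + h) + W = h + 2*W)
((7 + 0) - 6)*(1/S(1, 0)) = ((7 + 0) - 6)*(1/(1 + 2*0)) = (7 - 6)*(1/(1 + 0)) = 1*(1/1) = 1*(1*1) = 1*1 = 1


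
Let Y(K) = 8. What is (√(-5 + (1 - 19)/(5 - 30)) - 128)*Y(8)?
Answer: -1024 + 8*I*√107/5 ≈ -1024.0 + 16.551*I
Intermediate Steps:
(√(-5 + (1 - 19)/(5 - 30)) - 128)*Y(8) = (√(-5 + (1 - 19)/(5 - 30)) - 128)*8 = (√(-5 - 18/(-25)) - 128)*8 = (√(-5 - 18*(-1/25)) - 128)*8 = (√(-5 + 18/25) - 128)*8 = (√(-107/25) - 128)*8 = (I*√107/5 - 128)*8 = (-128 + I*√107/5)*8 = -1024 + 8*I*√107/5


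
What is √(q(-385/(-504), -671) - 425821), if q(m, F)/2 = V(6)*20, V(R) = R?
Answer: I*√425581 ≈ 652.37*I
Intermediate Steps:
q(m, F) = 240 (q(m, F) = 2*(6*20) = 2*120 = 240)
√(q(-385/(-504), -671) - 425821) = √(240 - 425821) = √(-425581) = I*√425581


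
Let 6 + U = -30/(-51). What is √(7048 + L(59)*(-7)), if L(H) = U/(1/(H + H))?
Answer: 4*√208046/17 ≈ 107.32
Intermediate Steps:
U = -92/17 (U = -6 - 30/(-51) = -6 - 30*(-1/51) = -6 + 10/17 = -92/17 ≈ -5.4118)
L(H) = -184*H/17
√(7048 + L(59)*(-7)) = √(7048 - 184/17*59*(-7)) = √(7048 - 10856/17*(-7)) = √(7048 + 75992/17) = √(195808/17) = 4*√208046/17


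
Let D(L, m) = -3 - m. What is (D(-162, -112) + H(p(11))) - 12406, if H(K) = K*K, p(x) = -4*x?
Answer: -10361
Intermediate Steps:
H(K) = K**2
(D(-162, -112) + H(p(11))) - 12406 = ((-3 - 1*(-112)) + (-4*11)**2) - 12406 = ((-3 + 112) + (-44)**2) - 12406 = (109 + 1936) - 12406 = 2045 - 12406 = -10361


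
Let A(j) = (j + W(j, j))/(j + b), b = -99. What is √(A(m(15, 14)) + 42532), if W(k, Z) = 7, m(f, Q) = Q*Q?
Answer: 3*√44467031/97 ≈ 206.24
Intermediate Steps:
m(f, Q) = Q²
A(j) = (7 + j)/(-99 + j) (A(j) = (j + 7)/(j - 99) = (7 + j)/(-99 + j))
√(A(m(15, 14)) + 42532) = √((7 + 14²)/(-99 + 14²) + 42532) = √((7 + 196)/(-99 + 196) + 42532) = √(203/97 + 42532) = √(4125807/97) = 3*√44467031/97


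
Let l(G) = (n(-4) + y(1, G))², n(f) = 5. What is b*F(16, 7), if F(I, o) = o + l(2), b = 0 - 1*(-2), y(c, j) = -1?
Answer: 46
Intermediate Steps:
b = 2 (b = 0 + 2 = 2)
l(G) = 16 (l(G) = (5 - 1)² = 4² = 16)
F(I, o) = 16 + o (F(I, o) = o + 16 = 16 + o)
b*F(16, 7) = 2*(16 + 7) = 2*23 = 46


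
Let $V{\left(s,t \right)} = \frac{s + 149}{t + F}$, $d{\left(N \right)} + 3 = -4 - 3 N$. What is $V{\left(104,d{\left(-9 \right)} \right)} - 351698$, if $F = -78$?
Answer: $- \frac{20398737}{58} \approx -3.517 \cdot 10^{5}$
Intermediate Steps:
$d{\left(N \right)} = -7 - 3 N$ ($d{\left(N \right)} = -3 - \left(4 + 3 N\right) = -7 - 3 N$)
$V{\left(s,t \right)} = \frac{149 + s}{-78 + t}$ ($V{\left(s,t \right)} = \frac{s + 149}{t - 78} = \frac{149 + s}{-78 + t}$)
$V{\left(104,d{\left(-9 \right)} \right)} - 351698 = \frac{149 + 104}{-78 - -20} - 351698 = \frac{1}{-78 + \left(-7 + 27\right)} 253 - 351698 = \frac{1}{-78 + 20} \cdot 253 - 351698 = \frac{1}{-58} \cdot 253 - 351698 = \left(- \frac{1}{58}\right) 253 - 351698 = - \frac{253}{58} - 351698 = - \frac{20398737}{58}$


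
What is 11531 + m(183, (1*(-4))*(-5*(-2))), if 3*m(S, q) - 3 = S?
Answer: 11593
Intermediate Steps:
m(S, q) = 1 + S/3
11531 + m(183, (1*(-4))*(-5*(-2))) = 11531 + (1 + (1/3)*183) = 11531 + (1 + 61) = 11531 + 62 = 11593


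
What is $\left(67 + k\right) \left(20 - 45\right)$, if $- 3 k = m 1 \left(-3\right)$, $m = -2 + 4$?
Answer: $-1725$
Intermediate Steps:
$m = 2$
$k = 2$ ($k = - \frac{2 \cdot 1 \left(-3\right)}{3} = - \frac{2 \left(-3\right)}{3} = \left(- \frac{1}{3}\right) \left(-6\right) = 2$)
$\left(67 + k\right) \left(20 - 45\right) = \left(67 + 2\right) \left(20 - 45\right) = 69 \left(20 - 45\right) = 69 \left(-25\right) = -1725$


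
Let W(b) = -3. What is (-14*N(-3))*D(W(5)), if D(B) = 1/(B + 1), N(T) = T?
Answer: -21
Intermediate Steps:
D(B) = 1/(1 + B)
(-14*N(-3))*D(W(5)) = (-14*(-3))/(1 - 3) = 42/(-2) = 42*(-1/2) = -21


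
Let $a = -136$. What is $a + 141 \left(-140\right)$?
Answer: $-19876$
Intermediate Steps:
$a + 141 \left(-140\right) = -136 + 141 \left(-140\right) = -136 - 19740 = -19876$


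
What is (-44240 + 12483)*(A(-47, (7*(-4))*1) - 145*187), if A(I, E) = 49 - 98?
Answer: 862647148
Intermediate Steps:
A(I, E) = -49
(-44240 + 12483)*(A(-47, (7*(-4))*1) - 145*187) = (-44240 + 12483)*(-49 - 145*187) = -31757*(-49 - 27115) = -31757*(-27164) = 862647148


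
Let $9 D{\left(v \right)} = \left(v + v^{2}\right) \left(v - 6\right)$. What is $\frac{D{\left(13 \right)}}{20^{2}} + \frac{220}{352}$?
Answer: $\frac{881}{900} \approx 0.97889$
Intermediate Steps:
$D{\left(v \right)} = \frac{\left(-6 + v\right) \left(v + v^{2}\right)}{9}$ ($D{\left(v \right)} = \frac{\left(v + v^{2}\right) \left(v - 6\right)}{9} = \frac{\left(v + v^{2}\right) \left(-6 + v\right)}{9} = \frac{\left(-6 + v\right) \left(v + v^{2}\right)}{9}$)
$\frac{D{\left(13 \right)}}{20^{2}} + \frac{220}{352} = \frac{\frac{1}{9} \cdot 13 \left(-6 + 13^{2} - 65\right)}{20^{2}} + \frac{220}{352} = \frac{\frac{1}{9} \cdot 13 \left(-6 + 169 - 65\right)}{400} + 220 \cdot \frac{1}{352} = \frac{1}{9} \cdot 13 \cdot 98 \cdot \frac{1}{400} + \frac{5}{8} = \frac{1274}{9} \cdot \frac{1}{400} + \frac{5}{8} = \frac{637}{1800} + \frac{5}{8} = \frac{881}{900}$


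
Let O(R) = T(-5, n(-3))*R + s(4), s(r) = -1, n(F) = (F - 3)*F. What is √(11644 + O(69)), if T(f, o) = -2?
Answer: √11505 ≈ 107.26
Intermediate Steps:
n(F) = F*(-3 + F) (n(F) = (-3 + F)*F = F*(-3 + F))
O(R) = -1 - 2*R (O(R) = -2*R - 1 = -1 - 2*R)
√(11644 + O(69)) = √(11644 + (-1 - 2*69)) = √(11644 + (-1 - 138)) = √(11644 - 139) = √11505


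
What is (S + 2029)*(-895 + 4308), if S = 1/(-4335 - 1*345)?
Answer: 32408888947/4680 ≈ 6.9250e+6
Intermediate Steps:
S = -1/4680 (S = 1/(-4335 - 345) = 1/(-4680) = -1/4680 ≈ -0.00021368)
(S + 2029)*(-895 + 4308) = (-1/4680 + 2029)*(-895 + 4308) = (9495719/4680)*3413 = 32408888947/4680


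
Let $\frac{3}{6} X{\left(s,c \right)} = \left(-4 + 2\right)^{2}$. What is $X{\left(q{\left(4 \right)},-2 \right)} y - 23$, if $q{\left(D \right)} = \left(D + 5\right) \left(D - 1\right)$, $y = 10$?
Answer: $57$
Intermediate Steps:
$q{\left(D \right)} = \left(-1 + D\right) \left(5 + D\right)$ ($q{\left(D \right)} = \left(5 + D\right) \left(-1 + D\right) = \left(-1 + D\right) \left(5 + D\right)$)
$X{\left(s,c \right)} = 8$ ($X{\left(s,c \right)} = 2 \left(-4 + 2\right)^{2} = 2 \left(-2\right)^{2} = 2 \cdot 4 = 8$)
$X{\left(q{\left(4 \right)},-2 \right)} y - 23 = 8 \cdot 10 - 23 = 80 - 23 = 57$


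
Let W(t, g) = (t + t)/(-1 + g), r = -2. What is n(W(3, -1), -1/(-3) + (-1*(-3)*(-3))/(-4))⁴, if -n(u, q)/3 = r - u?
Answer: 81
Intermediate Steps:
W(t, g) = 2*t/(-1 + g) (W(t, g) = (2*t)/(-1 + g) = 2*t/(-1 + g))
n(u, q) = 6 + 3*u (n(u, q) = -3*(-2 - u) = 6 + 3*u)
n(W(3, -1), -1/(-3) + (-1*(-3)*(-3))/(-4))⁴ = (6 + 3*(2*3/(-1 - 1)))⁴ = (6 + 3*(2*3/(-2)))⁴ = (6 + 3*(2*3*(-½)))⁴ = (6 + 3*(-3))⁴ = (6 - 9)⁴ = (-3)⁴ = 81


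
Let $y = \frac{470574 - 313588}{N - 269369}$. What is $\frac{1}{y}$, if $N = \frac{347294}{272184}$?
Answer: $- \frac{36658792301}{21364538712} \approx -1.7159$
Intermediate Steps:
$N = \frac{173647}{136092}$ ($N = 347294 \cdot \frac{1}{272184} = \frac{173647}{136092} \approx 1.276$)
$y = - \frac{21364538712}{36658792301}$ ($y = \frac{470574 - 313588}{\frac{173647}{136092} - 269369} = \frac{156986}{- \frac{36658792301}{136092}} = 156986 \left(- \frac{136092}{36658792301}\right) = - \frac{21364538712}{36658792301} \approx -0.58279$)
$\frac{1}{y} = \frac{1}{- \frac{21364538712}{36658792301}} = - \frac{36658792301}{21364538712}$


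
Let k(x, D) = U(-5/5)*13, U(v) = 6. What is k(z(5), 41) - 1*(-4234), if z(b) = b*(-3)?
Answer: 4312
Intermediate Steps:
z(b) = -3*b
k(x, D) = 78 (k(x, D) = 6*13 = 78)
k(z(5), 41) - 1*(-4234) = 78 - 1*(-4234) = 78 + 4234 = 4312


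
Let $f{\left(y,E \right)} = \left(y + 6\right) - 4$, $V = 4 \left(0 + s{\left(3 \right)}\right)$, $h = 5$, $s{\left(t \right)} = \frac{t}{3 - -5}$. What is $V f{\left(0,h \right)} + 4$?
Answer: $7$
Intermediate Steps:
$s{\left(t \right)} = \frac{t}{8}$ ($s{\left(t \right)} = \frac{t}{3 + 5} = \frac{t}{8}$)
$V = \frac{3}{2}$ ($V = 4 \left(0 + \frac{1}{8} \cdot 3\right) = 4 \left(0 + \frac{3}{8}\right) = 4 \cdot \frac{3}{8} = \frac{3}{2} \approx 1.5$)
$f{\left(y,E \right)} = 2 + y$ ($f{\left(y,E \right)} = \left(6 + y\right) - 4 = 2 + y$)
$V f{\left(0,h \right)} + 4 = \frac{3 \left(2 + 0\right)}{2} + 4 = \frac{3}{2} \cdot 2 + 4 = 3 + 4 = 7$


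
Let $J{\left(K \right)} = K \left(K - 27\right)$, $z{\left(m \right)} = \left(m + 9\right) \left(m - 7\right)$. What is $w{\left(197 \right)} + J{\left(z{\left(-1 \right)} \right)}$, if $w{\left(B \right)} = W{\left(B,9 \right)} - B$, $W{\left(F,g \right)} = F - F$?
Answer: $5627$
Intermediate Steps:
$W{\left(F,g \right)} = 0$
$z{\left(m \right)} = \left(-7 + m\right) \left(9 + m\right)$ ($z{\left(m \right)} = \left(9 + m\right) \left(-7 + m\right) = \left(-7 + m\right) \left(9 + m\right)$)
$w{\left(B \right)} = - B$ ($w{\left(B \right)} = 0 - B = - B$)
$J{\left(K \right)} = K \left(-27 + K\right)$
$w{\left(197 \right)} + J{\left(z{\left(-1 \right)} \right)} = \left(-1\right) 197 + \left(-63 + \left(-1\right)^{2} + 2 \left(-1\right)\right) \left(-27 + \left(-63 + \left(-1\right)^{2} + 2 \left(-1\right)\right)\right) = -197 + \left(-63 + 1 - 2\right) \left(-27 - 64\right) = -197 - 64 \left(-27 - 64\right) = -197 - -5824 = -197 + 5824 = 5627$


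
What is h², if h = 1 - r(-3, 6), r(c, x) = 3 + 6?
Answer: 64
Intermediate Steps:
r(c, x) = 9
h = -8 (h = 1 - 1*9 = 1 - 9 = -8)
h² = (-8)² = 64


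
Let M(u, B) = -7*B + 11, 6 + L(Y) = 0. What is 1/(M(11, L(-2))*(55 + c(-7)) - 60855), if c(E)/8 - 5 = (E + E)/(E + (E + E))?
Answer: -3/166612 ≈ -1.8006e-5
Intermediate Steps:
L(Y) = -6 (L(Y) = -6 + 0 = -6)
M(u, B) = 11 - 7*B
c(E) = 136/3 (c(E) = 40 + 8*((E + E)/(E + (E + E))) = 40 + 8*((2*E)/(E + 2*E)) = 40 + 8*((2*E)/((3*E))) = 40 + 8*((2*E)*(1/(3*E))) = 40 + 8*(2/3) = 40 + 16/3 = 136/3)
1/(M(11, L(-2))*(55 + c(-7)) - 60855) = 1/((11 - 7*(-6))*(55 + 136/3) - 60855) = 1/((11 + 42)*(301/3) - 60855) = 1/(53*(301/3) - 60855) = 1/(15953/3 - 60855) = 1/(-166612/3) = -3/166612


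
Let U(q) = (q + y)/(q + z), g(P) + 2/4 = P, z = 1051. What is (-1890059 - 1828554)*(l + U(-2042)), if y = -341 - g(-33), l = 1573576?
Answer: -11597730450876903/1982 ≈ -5.8515e+12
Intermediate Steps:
g(P) = -½ + P
y = -615/2 (y = -341 - (-½ - 33) = -341 - 1*(-67/2) = -341 + 67/2 = -615/2 ≈ -307.50)
U(q) = (-615/2 + q)/(1051 + q) (U(q) = (q - 615/2)/(q + 1051) = (-615/2 + q)/(1051 + q))
(-1890059 - 1828554)*(l + U(-2042)) = (-1890059 - 1828554)*(1573576 + (-615/2 - 2042)/(1051 - 2042)) = -3718613*(1573576 - 4699/2/(-991)) = -3718613*(1573576 - 1/991*(-4699/2)) = -3718613*(1573576 + 4699/1982) = -3718613*3118832331/1982 = -11597730450876903/1982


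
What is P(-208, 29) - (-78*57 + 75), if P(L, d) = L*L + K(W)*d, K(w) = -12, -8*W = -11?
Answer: 47287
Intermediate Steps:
W = 11/8 (W = -1/8*(-11) = 11/8 ≈ 1.3750)
P(L, d) = L**2 - 12*d (P(L, d) = L*L - 12*d = L**2 - 12*d)
P(-208, 29) - (-78*57 + 75) = ((-208)**2 - 12*29) - (-78*57 + 75) = (43264 - 348) - (-4446 + 75) = 42916 - 1*(-4371) = 42916 + 4371 = 47287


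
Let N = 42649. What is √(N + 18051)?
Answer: 10*√607 ≈ 246.37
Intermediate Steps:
√(N + 18051) = √(42649 + 18051) = √60700 = 10*√607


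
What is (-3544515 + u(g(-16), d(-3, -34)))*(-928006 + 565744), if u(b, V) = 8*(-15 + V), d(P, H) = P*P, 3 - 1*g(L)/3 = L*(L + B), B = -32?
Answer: 1284060481506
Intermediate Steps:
g(L) = 9 - 3*L*(-32 + L) (g(L) = 9 - 3*L*(L - 32) = 9 - 3*L*(-32 + L))
d(P, H) = P²
u(b, V) = -120 + 8*V
(-3544515 + u(g(-16), d(-3, -34)))*(-928006 + 565744) = (-3544515 + (-120 + 8*(-3)²))*(-928006 + 565744) = (-3544515 + (-120 + 8*9))*(-362262) = (-3544515 + (-120 + 72))*(-362262) = (-3544515 - 48)*(-362262) = -3544563*(-362262) = 1284060481506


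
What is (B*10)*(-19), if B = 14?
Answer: -2660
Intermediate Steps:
(B*10)*(-19) = (14*10)*(-19) = 140*(-19) = -2660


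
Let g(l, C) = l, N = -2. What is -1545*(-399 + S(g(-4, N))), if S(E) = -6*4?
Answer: 653535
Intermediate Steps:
S(E) = -24
-1545*(-399 + S(g(-4, N))) = -1545*(-399 - 24) = -1545*(-423) = 653535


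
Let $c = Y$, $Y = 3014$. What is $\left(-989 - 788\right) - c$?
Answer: $-4791$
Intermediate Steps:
$c = 3014$
$\left(-989 - 788\right) - c = \left(-989 - 788\right) - 3014 = -1777 - 3014 = -4791$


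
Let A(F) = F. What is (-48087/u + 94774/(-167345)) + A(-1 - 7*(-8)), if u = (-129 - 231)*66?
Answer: 332565533/5890544 ≈ 56.458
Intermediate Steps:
u = -23760 (u = -360*66 = -23760)
(-48087/u + 94774/(-167345)) + A(-1 - 7*(-8)) = (-48087/(-23760) + 94774/(-167345)) + (-1 - 7*(-8)) = (-48087*(-1/23760) + 94774*(-1/167345)) + (-1 + 56) = (1781/880 - 94774/167345) + 55 = 8585613/5890544 + 55 = 332565533/5890544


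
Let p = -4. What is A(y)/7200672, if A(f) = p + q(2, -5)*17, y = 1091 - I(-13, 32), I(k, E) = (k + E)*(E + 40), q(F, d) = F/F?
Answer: 13/7200672 ≈ 1.8054e-6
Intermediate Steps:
q(F, d) = 1
I(k, E) = (40 + E)*(E + k) (I(k, E) = (E + k)*(40 + E) = (40 + E)*(E + k))
y = -277 (y = 1091 - (32² + 40*32 + 40*(-13) + 32*(-13)) = 1091 - (1024 + 1280 - 520 - 416) = 1091 - 1*1368 = 1091 - 1368 = -277)
A(f) = 13 (A(f) = -4 + 1*17 = -4 + 17 = 13)
A(y)/7200672 = 13/7200672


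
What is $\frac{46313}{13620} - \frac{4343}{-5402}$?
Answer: $\frac{154667243}{36787620} \approx 4.2043$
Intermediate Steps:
$\frac{46313}{13620} - \frac{4343}{-5402} = 46313 \cdot \frac{1}{13620} - - \frac{4343}{5402} = \frac{46313}{13620} + \frac{4343}{5402} = \frac{154667243}{36787620}$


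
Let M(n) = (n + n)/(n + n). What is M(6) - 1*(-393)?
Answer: 394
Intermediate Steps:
M(n) = 1 (M(n) = (2*n)/((2*n)) = (2*n)*(1/(2*n)) = 1)
M(6) - 1*(-393) = 1 - 1*(-393) = 1 + 393 = 394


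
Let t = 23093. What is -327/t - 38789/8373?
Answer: -898492348/193357689 ≈ -4.6468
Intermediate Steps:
-327/t - 38789/8373 = -327/23093 - 38789/8373 = -898492348/193357689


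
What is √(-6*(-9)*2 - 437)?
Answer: I*√329 ≈ 18.138*I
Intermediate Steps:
√(-6*(-9)*2 - 437) = √(54*2 - 437) = √(108 - 437) = √(-329) = I*√329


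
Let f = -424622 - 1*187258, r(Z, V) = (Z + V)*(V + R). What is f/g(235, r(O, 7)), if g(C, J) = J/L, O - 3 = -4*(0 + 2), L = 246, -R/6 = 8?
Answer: 1835640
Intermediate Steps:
R = -48 (R = -6*8 = -48)
O = -5 (O = 3 - 4*(0 + 2) = 3 - 4*2 = 3 - 8 = -5)
r(Z, V) = (-48 + V)*(V + Z) (r(Z, V) = (Z + V)*(V - 48) = (V + Z)*(-48 + V) = (-48 + V)*(V + Z))
g(C, J) = J/246
f = -611880 (f = -424622 - 187258 = -611880)
f/g(235, r(O, 7)) = -611880*246/(7² - 48*7 - 48*(-5) + 7*(-5)) = -611880*246/(49 - 336 + 240 - 35) = -611880/((1/246)*(-82)) = -611880/(-⅓) = -611880*(-3) = 1835640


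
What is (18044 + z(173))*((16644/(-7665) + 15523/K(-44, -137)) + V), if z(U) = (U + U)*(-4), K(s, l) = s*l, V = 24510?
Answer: 615373392263/1507 ≈ 4.0834e+8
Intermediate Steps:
K(s, l) = l*s
z(U) = -8*U (z(U) = (2*U)*(-4) = -8*U)
(18044 + z(173))*((16644/(-7665) + 15523/K(-44, -137)) + V) = (18044 - 8*173)*((16644/(-7665) + 15523/((-137*(-44)))) + 24510) = (18044 - 1384)*((16644*(-1/7665) + 15523/6028) + 24510) = 16660*((-76/35 + 15523*(1/6028)) + 24510) = 16660*((-76/35 + 15523/6028) + 24510) = 16660*(85177/210980 + 24510) = 16660*(5171204977/210980) = 615373392263/1507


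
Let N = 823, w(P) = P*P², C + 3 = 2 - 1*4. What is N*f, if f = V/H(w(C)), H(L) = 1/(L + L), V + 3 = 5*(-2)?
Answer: 2674750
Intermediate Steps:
V = -13 (V = -3 + 5*(-2) = -3 - 10 = -13)
C = -5 (C = -3 + (2 - 1*4) = -3 + (2 - 4) = -3 - 2 = -5)
w(P) = P³
H(L) = 1/(2*L)
f = 3250 (f = -13/(1/(2*((-5)³))) = -13/((½)/(-125)) = -13/((½)*(-1/125)) = -13/(-1/250) = -13*(-250) = 3250)
N*f = 823*3250 = 2674750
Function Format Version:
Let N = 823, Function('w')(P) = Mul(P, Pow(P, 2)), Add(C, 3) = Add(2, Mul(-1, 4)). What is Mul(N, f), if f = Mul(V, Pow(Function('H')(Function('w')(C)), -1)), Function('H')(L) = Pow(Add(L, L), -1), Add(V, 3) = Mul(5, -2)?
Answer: 2674750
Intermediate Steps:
V = -13 (V = Add(-3, Mul(5, -2)) = Add(-3, -10) = -13)
C = -5 (C = Add(-3, Add(2, Mul(-1, 4))) = Add(-3, Add(2, -4)) = Add(-3, -2) = -5)
Function('w')(P) = Pow(P, 3)
Function('H')(L) = Mul(Rational(1, 2), Pow(L, -1)) (Function('H')(L) = Pow(Mul(2, L), -1) = Mul(Rational(1, 2), Pow(L, -1)))
f = 3250 (f = Mul(-13, Pow(Mul(Rational(1, 2), Pow(Pow(-5, 3), -1)), -1)) = Mul(-13, Pow(Mul(Rational(1, 2), Pow(-125, -1)), -1)) = Mul(-13, Pow(Mul(Rational(1, 2), Rational(-1, 125)), -1)) = Mul(-13, Pow(Rational(-1, 250), -1)) = Mul(-13, -250) = 3250)
Mul(N, f) = Mul(823, 3250) = 2674750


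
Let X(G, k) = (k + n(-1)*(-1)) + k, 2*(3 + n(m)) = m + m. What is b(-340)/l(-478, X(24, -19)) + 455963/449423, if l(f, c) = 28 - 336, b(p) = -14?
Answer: 10480609/9887306 ≈ 1.0600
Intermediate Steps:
n(m) = -3 + m (n(m) = -3 + (m + m)/2 = -3 + (2*m)/2 = -3 + m)
X(G, k) = 4 + 2*k (X(G, k) = (k + (-3 - 1)*(-1)) + k = (k - 4*(-1)) + k = (k + 4) + k = (4 + k) + k = 4 + 2*k)
l(f, c) = -308
b(-340)/l(-478, X(24, -19)) + 455963/449423 = -14/(-308) + 455963/449423 = -14*(-1/308) + 455963*(1/449423) = 1/22 + 455963/449423 = 10480609/9887306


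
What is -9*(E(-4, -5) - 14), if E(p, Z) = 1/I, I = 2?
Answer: 243/2 ≈ 121.50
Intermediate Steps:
E(p, Z) = 1/2
-9*(E(-4, -5) - 14) = -9*(1/2 - 14) = -9*(-27/2) = 243/2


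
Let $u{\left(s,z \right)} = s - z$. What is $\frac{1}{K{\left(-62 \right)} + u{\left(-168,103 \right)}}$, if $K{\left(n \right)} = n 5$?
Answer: $- \frac{1}{581} \approx -0.0017212$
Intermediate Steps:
$K{\left(n \right)} = 5 n$
$\frac{1}{K{\left(-62 \right)} + u{\left(-168,103 \right)}} = \frac{1}{5 \left(-62\right) - 271} = \frac{1}{-310 - 271} = \frac{1}{-581} = - \frac{1}{581}$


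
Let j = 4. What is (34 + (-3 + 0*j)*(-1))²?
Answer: 1369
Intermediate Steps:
(34 + (-3 + 0*j)*(-1))² = (34 + (-3 + 0*4)*(-1))² = (34 + (-3 + 0)*(-1))² = (34 - 3*(-1))² = (34 + 3)² = 37² = 1369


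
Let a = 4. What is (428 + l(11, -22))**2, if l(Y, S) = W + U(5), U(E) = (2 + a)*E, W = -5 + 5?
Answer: 209764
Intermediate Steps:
W = 0
U(E) = 6*E (U(E) = (2 + 4)*E = 6*E)
l(Y, S) = 30 (l(Y, S) = 0 + 6*5 = 0 + 30 = 30)
(428 + l(11, -22))**2 = (428 + 30)**2 = 458**2 = 209764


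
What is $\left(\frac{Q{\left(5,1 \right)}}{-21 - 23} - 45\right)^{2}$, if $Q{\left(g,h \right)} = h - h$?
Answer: $2025$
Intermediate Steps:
$Q{\left(g,h \right)} = 0$
$\left(\frac{Q{\left(5,1 \right)}}{-21 - 23} - 45\right)^{2} = \left(\frac{0}{-21 - 23} - 45\right)^{2} = \left(\frac{0}{-44} - 45\right)^{2} = \left(0 \left(- \frac{1}{44}\right) - 45\right)^{2} = \left(0 - 45\right)^{2} = \left(-45\right)^{2} = 2025$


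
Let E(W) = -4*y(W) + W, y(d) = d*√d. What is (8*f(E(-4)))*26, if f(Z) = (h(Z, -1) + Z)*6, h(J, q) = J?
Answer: -9984 + 79872*I ≈ -9984.0 + 79872.0*I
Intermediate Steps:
y(d) = d^(3/2)
E(W) = W - 4*W^(3/2) (E(W) = -4*W^(3/2) + W = W - 4*W^(3/2))
f(Z) = 12*Z (f(Z) = (Z + Z)*6 = (2*Z)*6 = 12*Z)
(8*f(E(-4)))*26 = (8*(12*(-4 - (-32)*I)))*26 = (8*(12*(-4 + 32*I)))*26 = (8*(-48 + 384*I))*26 = (-384 + 3072*I)*26 = -9984 + 79872*I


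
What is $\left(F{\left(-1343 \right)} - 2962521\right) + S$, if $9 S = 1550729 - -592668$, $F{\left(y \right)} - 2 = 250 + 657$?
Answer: $- \frac{24511111}{9} \approx -2.7235 \cdot 10^{6}$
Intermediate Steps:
$F{\left(y \right)} = 909$ ($F{\left(y \right)} = 2 + \left(250 + 657\right) = 2 + 907 = 909$)
$S = \frac{2143397}{9}$ ($S = \frac{1550729 - -592668}{9} = \frac{1550729 + 592668}{9} = \frac{1}{9} \cdot 2143397 = \frac{2143397}{9} \approx 2.3816 \cdot 10^{5}$)
$\left(F{\left(-1343 \right)} - 2962521\right) + S = \left(909 - 2962521\right) + \frac{2143397}{9} = -2961612 + \frac{2143397}{9} = - \frac{24511111}{9}$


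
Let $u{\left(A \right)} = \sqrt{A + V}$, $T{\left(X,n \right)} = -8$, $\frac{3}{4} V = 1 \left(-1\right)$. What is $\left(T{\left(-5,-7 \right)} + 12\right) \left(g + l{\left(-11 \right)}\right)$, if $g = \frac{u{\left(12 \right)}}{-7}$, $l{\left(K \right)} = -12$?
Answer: $-48 - \frac{16 \sqrt{6}}{21} \approx -49.866$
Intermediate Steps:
$V = - \frac{4}{3}$ ($V = \frac{4 \cdot 1 \left(-1\right)}{3} = \frac{4}{3} \left(-1\right) = - \frac{4}{3} \approx -1.3333$)
$u{\left(A \right)} = \sqrt{- \frac{4}{3} + A}$ ($u{\left(A \right)} = \sqrt{A - \frac{4}{3}} = \sqrt{- \frac{4}{3} + A}$)
$g = - \frac{4 \sqrt{6}}{21}$ ($g = \frac{\frac{1}{3} \sqrt{-12 + 9 \cdot 12}}{-7} = \frac{\sqrt{-12 + 108}}{3} \left(- \frac{1}{7}\right) = \frac{\sqrt{96}}{3} \left(- \frac{1}{7}\right) = \frac{4 \sqrt{6}}{3} \left(- \frac{1}{7}\right) = - \frac{4 \sqrt{6}}{21} \approx -0.46657$)
$\left(T{\left(-5,-7 \right)} + 12\right) \left(g + l{\left(-11 \right)}\right) = \left(-8 + 12\right) \left(- \frac{4 \sqrt{6}}{21} - 12\right) = 4 \left(-12 - \frac{4 \sqrt{6}}{21}\right) = -48 - \frac{16 \sqrt{6}}{21}$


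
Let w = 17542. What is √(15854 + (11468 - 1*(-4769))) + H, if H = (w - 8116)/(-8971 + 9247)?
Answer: 1571/46 + √32091 ≈ 213.29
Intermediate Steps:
H = 1571/46 (H = (17542 - 8116)/(-8971 + 9247) = 9426/276 = 9426*(1/276) = 1571/46 ≈ 34.152)
√(15854 + (11468 - 1*(-4769))) + H = √(15854 + (11468 - 1*(-4769))) + 1571/46 = √(15854 + (11468 + 4769)) + 1571/46 = √(15854 + 16237) + 1571/46 = √32091 + 1571/46 = 1571/46 + √32091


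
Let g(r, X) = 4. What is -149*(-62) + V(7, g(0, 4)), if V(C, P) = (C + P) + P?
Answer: 9253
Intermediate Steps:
V(C, P) = C + 2*P
-149*(-62) + V(7, g(0, 4)) = -149*(-62) + (7 + 2*4) = 9238 + (7 + 8) = 9238 + 15 = 9253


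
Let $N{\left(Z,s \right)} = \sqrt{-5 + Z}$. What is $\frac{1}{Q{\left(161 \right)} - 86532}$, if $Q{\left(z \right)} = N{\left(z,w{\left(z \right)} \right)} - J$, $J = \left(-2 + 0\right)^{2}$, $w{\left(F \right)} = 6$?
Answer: $- \frac{21634}{1872119785} - \frac{\sqrt{39}}{3744239570} \approx -1.1558 \cdot 10^{-5}$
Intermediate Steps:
$J = 4$ ($J = \left(-2\right)^{2} = 4$)
$Q{\left(z \right)} = -4 + \sqrt{-5 + z}$ ($Q{\left(z \right)} = \sqrt{-5 + z} - 4 = -4 + \sqrt{-5 + z}$)
$\frac{1}{Q{\left(161 \right)} - 86532} = \frac{1}{\left(-4 + \sqrt{-5 + 161}\right) - 86532} = \frac{1}{\left(-4 + \sqrt{156}\right) - 86532} = \frac{1}{\left(-4 + 2 \sqrt{39}\right) - 86532} = \frac{1}{-86536 + 2 \sqrt{39}}$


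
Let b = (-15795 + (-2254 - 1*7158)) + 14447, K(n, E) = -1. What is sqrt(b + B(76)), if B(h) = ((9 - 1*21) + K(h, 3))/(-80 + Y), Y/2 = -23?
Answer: I*sqrt(18980458)/42 ≈ 103.73*I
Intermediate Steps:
Y = -46 (Y = 2*(-23) = -46)
B(h) = 13/126 (B(h) = ((9 - 1*21) - 1)/(-80 - 46) = ((9 - 21) - 1)/(-126) = (-12 - 1)*(-1/126) = -13*(-1/126) = 13/126)
b = -10760 (b = (-15795 + (-2254 - 7158)) + 14447 = (-15795 - 9412) + 14447 = -25207 + 14447 = -10760)
sqrt(b + B(76)) = sqrt(-10760 + 13/126) = sqrt(-1355747/126) = I*sqrt(18980458)/42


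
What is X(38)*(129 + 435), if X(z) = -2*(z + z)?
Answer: -85728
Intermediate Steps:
X(z) = -4*z
X(38)*(129 + 435) = (-4*38)*(129 + 435) = -152*564 = -85728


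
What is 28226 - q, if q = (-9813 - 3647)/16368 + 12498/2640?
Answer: 1154847851/40920 ≈ 28222.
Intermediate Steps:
q = 160069/40920 (q = -13460*1/16368 + 12498*(1/2640) = -3365/4092 + 2083/440 = 160069/40920 ≈ 3.9118)
28226 - q = 28226 - 1*160069/40920 = 28226 - 160069/40920 = 1154847851/40920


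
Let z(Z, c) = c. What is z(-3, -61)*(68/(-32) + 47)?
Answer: -21899/8 ≈ -2737.4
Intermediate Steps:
z(-3, -61)*(68/(-32) + 47) = -61*(68/(-32) + 47) = -61*(68*(-1/32) + 47) = -61*(-17/8 + 47) = -61*359/8 = -21899/8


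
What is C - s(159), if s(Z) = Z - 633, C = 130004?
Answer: 130478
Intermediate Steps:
s(Z) = -633 + Z
C - s(159) = 130004 - (-633 + 159) = 130004 - 1*(-474) = 130004 + 474 = 130478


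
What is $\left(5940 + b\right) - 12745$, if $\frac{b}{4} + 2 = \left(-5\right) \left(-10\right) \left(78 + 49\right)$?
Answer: $18587$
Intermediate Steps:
$b = 25392$ ($b = -8 + 4 \left(-5\right) \left(-10\right) \left(78 + 49\right) = -8 + 4 \cdot 50 \cdot 127 = -8 + 4 \cdot 6350 = -8 + 25400 = 25392$)
$\left(5940 + b\right) - 12745 = \left(5940 + 25392\right) - 12745 = 31332 - 12745 = 18587$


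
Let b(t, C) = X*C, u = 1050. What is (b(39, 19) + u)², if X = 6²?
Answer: 3006756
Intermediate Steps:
X = 36
b(t, C) = 36*C
(b(39, 19) + u)² = (36*19 + 1050)² = (684 + 1050)² = 1734² = 3006756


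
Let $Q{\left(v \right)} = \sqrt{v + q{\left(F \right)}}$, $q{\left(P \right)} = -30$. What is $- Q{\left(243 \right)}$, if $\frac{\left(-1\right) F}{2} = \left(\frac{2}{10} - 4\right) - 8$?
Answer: $- \sqrt{213} \approx -14.595$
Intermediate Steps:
$F = \frac{118}{5}$ ($F = - 2 \left(\left(\frac{2}{10} - 4\right) - 8\right) = - 2 \left(\left(2 \cdot \frac{1}{10} - 4\right) - 8\right) = - 2 \left(\left(\frac{1}{5} - 4\right) - 8\right) = - 2 \left(- \frac{19}{5} - 8\right) = \left(-2\right) \left(- \frac{59}{5}\right) = \frac{118}{5} \approx 23.6$)
$Q{\left(v \right)} = \sqrt{-30 + v}$ ($Q{\left(v \right)} = \sqrt{v - 30} = \sqrt{-30 + v}$)
$- Q{\left(243 \right)} = - \sqrt{-30 + 243} = - \sqrt{213}$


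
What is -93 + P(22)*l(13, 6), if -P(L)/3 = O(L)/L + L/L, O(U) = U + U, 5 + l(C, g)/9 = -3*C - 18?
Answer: 4929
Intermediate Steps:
l(C, g) = -207 - 27*C (l(C, g) = -45 + 9*(-3*C - 18) = -45 + 9*(-18 - 3*C) = -45 + (-162 - 27*C) = -207 - 27*C)
O(U) = 2*U
P(L) = -9 (P(L) = -3*((2*L)/L + L/L) = -3*(2 + 1) = -3*3 = -9)
-93 + P(22)*l(13, 6) = -93 - 9*(-207 - 27*13) = -93 - 9*(-207 - 351) = -93 - 9*(-558) = -93 + 5022 = 4929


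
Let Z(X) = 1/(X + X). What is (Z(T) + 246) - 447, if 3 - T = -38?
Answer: -16481/82 ≈ -200.99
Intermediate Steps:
T = 41 (T = 3 - 1*(-38) = 3 + 38 = 41)
Z(X) = 1/(2*X)
(Z(T) + 246) - 447 = ((½)/41 + 246) - 447 = ((½)*(1/41) + 246) - 447 = (1/82 + 246) - 447 = 20173/82 - 447 = -16481/82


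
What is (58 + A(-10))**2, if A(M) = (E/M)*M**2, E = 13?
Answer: 5184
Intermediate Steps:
A(M) = 13*M (A(M) = (13/M)*M**2 = 13*M)
(58 + A(-10))**2 = (58 + 13*(-10))**2 = (58 - 130)**2 = (-72)**2 = 5184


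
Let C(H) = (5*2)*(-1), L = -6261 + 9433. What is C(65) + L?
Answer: 3162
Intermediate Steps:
L = 3172
C(H) = -10 (C(H) = 10*(-1) = -10)
C(65) + L = -10 + 3172 = 3162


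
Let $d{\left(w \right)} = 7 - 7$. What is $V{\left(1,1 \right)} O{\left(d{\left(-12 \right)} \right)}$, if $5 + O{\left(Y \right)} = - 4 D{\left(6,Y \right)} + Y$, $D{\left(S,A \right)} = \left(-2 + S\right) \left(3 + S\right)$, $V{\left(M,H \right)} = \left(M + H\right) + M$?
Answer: $-447$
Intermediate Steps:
$d{\left(w \right)} = 0$ ($d{\left(w \right)} = 7 - 7 = 0$)
$V{\left(M,H \right)} = H + 2 M$ ($V{\left(M,H \right)} = \left(H + M\right) + M = H + 2 M$)
$O{\left(Y \right)} = -149 + Y$ ($O{\left(Y \right)} = -5 + \left(- 4 \left(-6 + 6 + 6^{2}\right) + Y\right) = -5 + \left(- 4 \left(-6 + 6 + 36\right) + Y\right) = -5 + \left(\left(-4\right) 36 + Y\right) = -5 + \left(-144 + Y\right) = -149 + Y$)
$V{\left(1,1 \right)} O{\left(d{\left(-12 \right)} \right)} = \left(1 + 2 \cdot 1\right) \left(-149 + 0\right) = \left(1 + 2\right) \left(-149\right) = 3 \left(-149\right) = -447$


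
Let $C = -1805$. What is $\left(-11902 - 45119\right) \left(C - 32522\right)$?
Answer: $1957359867$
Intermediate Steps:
$\left(-11902 - 45119\right) \left(C - 32522\right) = \left(-11902 - 45119\right) \left(-1805 - 32522\right) = \left(-57021\right) \left(-34327\right) = 1957359867$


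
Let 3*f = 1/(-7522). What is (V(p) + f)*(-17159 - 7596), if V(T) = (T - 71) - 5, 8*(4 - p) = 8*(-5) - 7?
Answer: 147755440805/90264 ≈ 1.6369e+6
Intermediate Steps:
p = 79/8 (p = 4 - (8*(-5) - 7)/8 = 4 - (-40 - 7)/8 = 4 - 1/8*(-47) = 4 + 47/8 = 79/8 ≈ 9.8750)
V(T) = -76 + T (V(T) = (-71 + T) - 5 = -76 + T)
f = -1/22566 (f = (1/3)/(-7522) = (1/3)*(-1/7522) = -1/22566 ≈ -4.4314e-5)
(V(p) + f)*(-17159 - 7596) = ((-76 + 79/8) - 1/22566)*(-17159 - 7596) = (-529/8 - 1/22566)*(-24755) = -5968711/90264*(-24755) = 147755440805/90264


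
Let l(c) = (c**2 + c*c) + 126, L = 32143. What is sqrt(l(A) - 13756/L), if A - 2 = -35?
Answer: 2*sqrt(594996790847)/32143 ≈ 47.996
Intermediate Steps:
A = -33 (A = 2 - 35 = -33)
l(c) = 126 + 2*c**2 (l(c) = (c**2 + c**2) + 126 = 2*c**2 + 126 = 126 + 2*c**2)
sqrt(l(A) - 13756/L) = sqrt((126 + 2*(-33)**2) - 13756/32143) = sqrt((126 + 2*1089) - 13756*1/32143) = sqrt((126 + 2178) - 13756/32143) = sqrt(2304 - 13756/32143) = sqrt(74043716/32143) = 2*sqrt(594996790847)/32143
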